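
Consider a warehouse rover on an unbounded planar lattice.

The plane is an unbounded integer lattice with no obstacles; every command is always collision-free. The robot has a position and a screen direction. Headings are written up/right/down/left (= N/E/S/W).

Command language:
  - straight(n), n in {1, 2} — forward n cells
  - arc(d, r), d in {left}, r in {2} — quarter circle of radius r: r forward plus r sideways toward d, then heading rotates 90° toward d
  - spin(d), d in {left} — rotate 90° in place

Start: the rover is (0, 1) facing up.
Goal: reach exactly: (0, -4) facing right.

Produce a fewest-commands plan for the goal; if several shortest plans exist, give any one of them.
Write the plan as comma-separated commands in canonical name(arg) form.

start: (0, 1) facing up
t=1 spin(left) ⇒ (0, 1) facing left
t=2 arc(left, 2) ⇒ (-2, -1) facing down
t=3 straight(1) ⇒ (-2, -2) facing down
t=4 arc(left, 2) ⇒ (0, -4) facing right
no 3-step plan works, so 4 is optimal.

spin(left), arc(left, 2), straight(1), arc(left, 2)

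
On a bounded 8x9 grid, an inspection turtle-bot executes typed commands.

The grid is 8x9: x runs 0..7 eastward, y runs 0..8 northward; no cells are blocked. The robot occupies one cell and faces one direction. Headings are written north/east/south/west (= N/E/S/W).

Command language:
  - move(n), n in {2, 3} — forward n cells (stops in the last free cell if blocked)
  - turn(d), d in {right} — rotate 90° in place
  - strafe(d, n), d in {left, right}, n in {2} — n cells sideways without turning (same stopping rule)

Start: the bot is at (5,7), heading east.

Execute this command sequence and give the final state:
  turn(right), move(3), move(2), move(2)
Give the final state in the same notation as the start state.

at (5,0), heading south

start: at (5,7), heading east
step 1 (turn(right)): at (5,7), heading south
step 2 (move(3)): at (5,4), heading south
step 3 (move(2)): at (5,2), heading south
step 4 (move(2)): at (5,0), heading south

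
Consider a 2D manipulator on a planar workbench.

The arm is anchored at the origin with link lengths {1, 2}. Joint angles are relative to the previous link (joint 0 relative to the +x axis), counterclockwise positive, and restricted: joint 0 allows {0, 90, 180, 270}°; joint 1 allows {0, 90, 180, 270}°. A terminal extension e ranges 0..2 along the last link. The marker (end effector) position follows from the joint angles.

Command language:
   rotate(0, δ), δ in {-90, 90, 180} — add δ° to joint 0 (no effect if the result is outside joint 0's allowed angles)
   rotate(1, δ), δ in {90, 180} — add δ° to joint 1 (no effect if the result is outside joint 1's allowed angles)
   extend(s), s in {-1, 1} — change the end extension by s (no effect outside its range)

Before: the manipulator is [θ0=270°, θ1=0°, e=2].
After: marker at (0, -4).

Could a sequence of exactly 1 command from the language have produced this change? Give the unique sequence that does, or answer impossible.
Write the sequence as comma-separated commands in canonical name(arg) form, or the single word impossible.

from: [θ0=270°, θ1=0°, e=2]
step 1 (extend(-1)): [θ0=270°, θ1=0°, e=1]
no other 1-command option fits: unique.

extend(-1)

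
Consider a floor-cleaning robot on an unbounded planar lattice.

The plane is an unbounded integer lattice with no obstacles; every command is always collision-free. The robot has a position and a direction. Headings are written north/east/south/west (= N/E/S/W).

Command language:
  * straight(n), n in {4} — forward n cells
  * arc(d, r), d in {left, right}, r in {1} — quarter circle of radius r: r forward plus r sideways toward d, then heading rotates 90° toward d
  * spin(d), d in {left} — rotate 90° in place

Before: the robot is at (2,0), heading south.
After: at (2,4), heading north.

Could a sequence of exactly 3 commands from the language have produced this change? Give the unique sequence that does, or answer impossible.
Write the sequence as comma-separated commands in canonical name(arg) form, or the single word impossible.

key: order matters: swapping spin(left) and straight(4) lands elsewhere
initial: at (2,0), heading south
1. spin(left) → at (2,0), heading east
2. spin(left) → at (2,0), heading north
3. straight(4) → at (2,4), heading north
no rival 3-sequence matches.

spin(left), spin(left), straight(4)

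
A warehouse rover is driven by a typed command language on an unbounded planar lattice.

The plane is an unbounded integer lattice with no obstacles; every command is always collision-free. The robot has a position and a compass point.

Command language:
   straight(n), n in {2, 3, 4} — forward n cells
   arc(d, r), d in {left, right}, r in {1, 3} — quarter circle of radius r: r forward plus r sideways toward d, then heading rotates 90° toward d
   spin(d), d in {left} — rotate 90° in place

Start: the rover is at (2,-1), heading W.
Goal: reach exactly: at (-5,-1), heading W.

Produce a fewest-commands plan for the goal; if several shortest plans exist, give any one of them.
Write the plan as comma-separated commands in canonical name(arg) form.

straight(4), straight(3)

initial: at (2,-1), heading W
t=1 straight(4) ⇒ at (-2,-1), heading W
t=2 straight(3) ⇒ at (-5,-1), heading W
shorter routes all fall short; 2 is best.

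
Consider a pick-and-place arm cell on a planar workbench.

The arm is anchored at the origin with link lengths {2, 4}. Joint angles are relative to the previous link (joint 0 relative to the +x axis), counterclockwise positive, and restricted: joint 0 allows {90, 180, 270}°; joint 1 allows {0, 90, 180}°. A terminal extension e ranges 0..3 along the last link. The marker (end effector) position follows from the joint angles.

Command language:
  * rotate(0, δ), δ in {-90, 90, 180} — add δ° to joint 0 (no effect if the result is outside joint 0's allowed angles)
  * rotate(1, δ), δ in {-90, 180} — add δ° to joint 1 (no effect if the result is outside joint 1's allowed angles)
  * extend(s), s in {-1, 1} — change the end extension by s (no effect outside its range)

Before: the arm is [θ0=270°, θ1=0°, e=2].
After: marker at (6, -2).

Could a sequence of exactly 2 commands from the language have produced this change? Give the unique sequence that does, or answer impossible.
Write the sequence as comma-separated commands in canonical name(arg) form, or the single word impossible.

key: order matters: swapping rotate(1, 180) and rotate(1, -90) lands elsewhere
start: [θ0=270°, θ1=0°, e=2]
[1] after rotate(1, 180): [θ0=270°, θ1=180°, e=2]
[2] after rotate(1, -90): [θ0=270°, θ1=90°, e=2]
no other 2-command option fits: unique.

rotate(1, 180), rotate(1, -90)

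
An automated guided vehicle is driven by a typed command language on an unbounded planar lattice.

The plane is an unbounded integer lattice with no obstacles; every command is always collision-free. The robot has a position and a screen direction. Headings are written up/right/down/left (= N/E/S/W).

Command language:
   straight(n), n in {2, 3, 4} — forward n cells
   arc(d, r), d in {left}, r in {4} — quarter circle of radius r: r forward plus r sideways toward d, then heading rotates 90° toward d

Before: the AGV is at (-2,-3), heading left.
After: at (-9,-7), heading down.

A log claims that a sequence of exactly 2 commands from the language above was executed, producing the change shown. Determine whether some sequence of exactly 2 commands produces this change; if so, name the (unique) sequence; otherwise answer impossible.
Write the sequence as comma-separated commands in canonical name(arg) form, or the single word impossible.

straight(3), arc(left, 4)

key: running arc(left, 4) before straight(3) would end elsewhere — order is forced
start: at (-2,-3), heading left
[1] after straight(3): at (-5,-3), heading left
[2] after arc(left, 4): at (-9,-7), heading down
uniquely the one of 16 2-step routes that fits.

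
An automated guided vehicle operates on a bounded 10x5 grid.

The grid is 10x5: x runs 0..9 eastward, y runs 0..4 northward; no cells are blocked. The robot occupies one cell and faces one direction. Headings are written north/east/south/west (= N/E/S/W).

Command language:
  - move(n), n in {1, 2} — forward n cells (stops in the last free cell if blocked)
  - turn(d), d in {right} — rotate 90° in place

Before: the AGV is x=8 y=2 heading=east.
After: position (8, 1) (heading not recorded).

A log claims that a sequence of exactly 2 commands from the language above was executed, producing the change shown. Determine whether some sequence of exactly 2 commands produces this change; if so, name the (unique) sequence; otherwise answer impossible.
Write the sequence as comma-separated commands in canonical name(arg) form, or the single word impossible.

turn(right), move(1)

key: running move(1) before turn(right) would end elsewhere — order is forced
from: x=8 y=2 heading=east
1. turn(right) → x=8 y=2 heading=south
2. move(1) → x=8 y=1 heading=south
all 9 alternatives checked — unique.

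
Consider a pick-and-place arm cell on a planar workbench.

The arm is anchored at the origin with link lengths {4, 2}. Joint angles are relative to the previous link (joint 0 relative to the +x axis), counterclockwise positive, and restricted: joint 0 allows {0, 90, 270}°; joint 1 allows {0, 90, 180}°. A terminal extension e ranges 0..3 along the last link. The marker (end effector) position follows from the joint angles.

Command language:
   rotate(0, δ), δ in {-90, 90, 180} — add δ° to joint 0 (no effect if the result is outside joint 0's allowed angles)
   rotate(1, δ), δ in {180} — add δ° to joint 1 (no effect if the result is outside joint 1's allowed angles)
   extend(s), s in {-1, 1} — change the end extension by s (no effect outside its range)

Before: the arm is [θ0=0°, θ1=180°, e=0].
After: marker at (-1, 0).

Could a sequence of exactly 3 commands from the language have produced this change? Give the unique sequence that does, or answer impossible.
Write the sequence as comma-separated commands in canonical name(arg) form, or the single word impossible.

extend(1), extend(1), extend(1)

begin: [θ0=0°, θ1=180°, e=0]
step 1 (extend(1)): [θ0=0°, θ1=180°, e=1]
step 2 (extend(1)): [θ0=0°, θ1=180°, e=2]
step 3 (extend(1)): [θ0=0°, θ1=180°, e=3]
no rival 3-sequence matches.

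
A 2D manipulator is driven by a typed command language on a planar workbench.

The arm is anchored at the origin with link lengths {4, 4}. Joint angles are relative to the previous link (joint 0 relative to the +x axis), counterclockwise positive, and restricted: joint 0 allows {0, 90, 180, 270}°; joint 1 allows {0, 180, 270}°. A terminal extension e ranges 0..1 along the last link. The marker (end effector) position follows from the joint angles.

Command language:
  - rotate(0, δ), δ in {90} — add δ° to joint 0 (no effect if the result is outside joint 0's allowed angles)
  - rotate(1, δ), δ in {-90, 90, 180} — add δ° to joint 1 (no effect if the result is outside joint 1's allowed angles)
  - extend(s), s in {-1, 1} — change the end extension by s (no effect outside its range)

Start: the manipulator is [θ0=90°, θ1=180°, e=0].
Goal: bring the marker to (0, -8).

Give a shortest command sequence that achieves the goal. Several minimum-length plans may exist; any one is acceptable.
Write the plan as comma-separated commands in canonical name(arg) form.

rotate(1, 180), rotate(0, 90), rotate(0, 90)

initial: [θ0=90°, θ1=180°, e=0]
t=1 rotate(1, 180) ⇒ [θ0=90°, θ1=0°, e=0]
t=2 rotate(0, 90) ⇒ [θ0=180°, θ1=0°, e=0]
t=3 rotate(0, 90) ⇒ [θ0=270°, θ1=0°, e=0]
nothing shorter than 3 reaches the goal.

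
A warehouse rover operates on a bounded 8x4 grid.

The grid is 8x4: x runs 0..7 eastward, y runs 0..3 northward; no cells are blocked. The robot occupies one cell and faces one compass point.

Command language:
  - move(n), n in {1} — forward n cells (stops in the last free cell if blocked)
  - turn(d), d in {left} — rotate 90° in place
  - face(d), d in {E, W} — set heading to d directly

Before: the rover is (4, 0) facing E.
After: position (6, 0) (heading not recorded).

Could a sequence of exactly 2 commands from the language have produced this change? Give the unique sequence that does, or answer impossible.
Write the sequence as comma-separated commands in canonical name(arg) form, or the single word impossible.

move(1), move(1)

from: (4, 0) facing E
t=1 move(1) ⇒ (5, 0) facing E
t=2 move(1) ⇒ (6, 0) facing E
no other 2-command option fits: unique.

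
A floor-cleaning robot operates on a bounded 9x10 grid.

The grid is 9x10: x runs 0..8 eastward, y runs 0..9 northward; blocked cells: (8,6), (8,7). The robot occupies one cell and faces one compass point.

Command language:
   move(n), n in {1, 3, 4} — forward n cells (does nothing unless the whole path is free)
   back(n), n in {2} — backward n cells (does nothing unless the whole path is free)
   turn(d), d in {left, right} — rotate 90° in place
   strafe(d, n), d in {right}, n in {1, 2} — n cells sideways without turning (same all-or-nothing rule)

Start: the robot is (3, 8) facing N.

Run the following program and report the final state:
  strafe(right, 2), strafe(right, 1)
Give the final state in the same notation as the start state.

from: (3, 8) facing N
t=1 strafe(right, 2) ⇒ (5, 8) facing N
t=2 strafe(right, 1) ⇒ (6, 8) facing N

(6, 8) facing N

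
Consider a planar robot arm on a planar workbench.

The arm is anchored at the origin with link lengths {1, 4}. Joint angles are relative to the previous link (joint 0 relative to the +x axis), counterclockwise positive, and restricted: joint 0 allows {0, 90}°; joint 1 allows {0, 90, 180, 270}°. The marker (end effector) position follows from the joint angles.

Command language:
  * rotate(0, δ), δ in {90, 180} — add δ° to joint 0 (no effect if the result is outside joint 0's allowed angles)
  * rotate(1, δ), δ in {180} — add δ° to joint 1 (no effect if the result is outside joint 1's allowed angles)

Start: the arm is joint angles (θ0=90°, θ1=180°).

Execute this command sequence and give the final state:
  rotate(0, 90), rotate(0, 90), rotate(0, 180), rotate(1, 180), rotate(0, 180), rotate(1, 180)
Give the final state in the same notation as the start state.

begin: joint angles (θ0=90°, θ1=180°)
t=1 rotate(0, 90) ⇒ joint angles (θ0=90°, θ1=180°)
t=2 rotate(0, 90) ⇒ joint angles (θ0=90°, θ1=180°)
t=3 rotate(0, 180) ⇒ joint angles (θ0=90°, θ1=180°)
t=4 rotate(1, 180) ⇒ joint angles (θ0=90°, θ1=0°)
t=5 rotate(0, 180) ⇒ joint angles (θ0=90°, θ1=0°)
t=6 rotate(1, 180) ⇒ joint angles (θ0=90°, θ1=180°)

joint angles (θ0=90°, θ1=180°)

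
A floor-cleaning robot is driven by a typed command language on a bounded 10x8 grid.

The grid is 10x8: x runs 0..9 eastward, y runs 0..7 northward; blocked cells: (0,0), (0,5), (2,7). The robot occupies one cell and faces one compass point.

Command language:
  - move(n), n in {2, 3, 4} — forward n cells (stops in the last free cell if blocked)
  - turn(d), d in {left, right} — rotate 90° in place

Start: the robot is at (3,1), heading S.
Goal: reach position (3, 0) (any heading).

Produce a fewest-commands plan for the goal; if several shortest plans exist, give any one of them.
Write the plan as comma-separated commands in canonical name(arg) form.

from: at (3,1), heading S
[1] after move(4): at (3,0), heading S
no 0-step plan works, so 1 is optimal.

move(4)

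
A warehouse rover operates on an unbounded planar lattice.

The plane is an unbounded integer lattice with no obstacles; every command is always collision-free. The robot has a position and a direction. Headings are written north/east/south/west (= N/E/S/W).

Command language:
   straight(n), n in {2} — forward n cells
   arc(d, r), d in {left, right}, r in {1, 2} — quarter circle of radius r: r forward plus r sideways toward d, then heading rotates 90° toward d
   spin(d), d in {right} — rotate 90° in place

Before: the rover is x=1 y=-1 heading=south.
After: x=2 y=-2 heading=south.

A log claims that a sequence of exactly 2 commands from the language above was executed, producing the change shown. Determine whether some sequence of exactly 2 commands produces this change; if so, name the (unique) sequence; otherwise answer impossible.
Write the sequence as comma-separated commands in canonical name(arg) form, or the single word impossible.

key: running spin(right) before arc(left, 1) would end elsewhere — order is forced
t0: x=1 y=-1 heading=south
step 1 (arc(left, 1)): x=2 y=-2 heading=east
step 2 (spin(right)): x=2 y=-2 heading=south
all 36 alternatives checked — unique.

arc(left, 1), spin(right)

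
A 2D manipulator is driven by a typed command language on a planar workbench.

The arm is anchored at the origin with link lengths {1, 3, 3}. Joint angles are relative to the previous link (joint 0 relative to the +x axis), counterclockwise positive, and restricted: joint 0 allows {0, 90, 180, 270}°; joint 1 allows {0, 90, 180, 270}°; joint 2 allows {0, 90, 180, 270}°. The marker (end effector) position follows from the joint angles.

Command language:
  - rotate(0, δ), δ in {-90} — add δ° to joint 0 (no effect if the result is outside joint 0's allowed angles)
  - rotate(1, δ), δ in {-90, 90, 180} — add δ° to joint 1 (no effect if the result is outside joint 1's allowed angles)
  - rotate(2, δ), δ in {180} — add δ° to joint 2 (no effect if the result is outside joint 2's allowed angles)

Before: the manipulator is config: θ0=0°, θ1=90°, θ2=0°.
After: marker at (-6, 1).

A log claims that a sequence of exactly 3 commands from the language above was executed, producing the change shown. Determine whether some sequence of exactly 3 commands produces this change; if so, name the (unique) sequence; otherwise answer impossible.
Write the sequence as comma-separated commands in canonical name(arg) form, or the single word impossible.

initial: config: θ0=0°, θ1=90°, θ2=0°
t=1 rotate(0, -90) ⇒ config: θ0=270°, θ1=90°, θ2=0°
t=2 rotate(0, -90) ⇒ config: θ0=180°, θ1=90°, θ2=0°
t=3 rotate(0, -90) ⇒ config: θ0=90°, θ1=90°, θ2=0°
no other 3-command option fits: unique.

rotate(0, -90), rotate(0, -90), rotate(0, -90)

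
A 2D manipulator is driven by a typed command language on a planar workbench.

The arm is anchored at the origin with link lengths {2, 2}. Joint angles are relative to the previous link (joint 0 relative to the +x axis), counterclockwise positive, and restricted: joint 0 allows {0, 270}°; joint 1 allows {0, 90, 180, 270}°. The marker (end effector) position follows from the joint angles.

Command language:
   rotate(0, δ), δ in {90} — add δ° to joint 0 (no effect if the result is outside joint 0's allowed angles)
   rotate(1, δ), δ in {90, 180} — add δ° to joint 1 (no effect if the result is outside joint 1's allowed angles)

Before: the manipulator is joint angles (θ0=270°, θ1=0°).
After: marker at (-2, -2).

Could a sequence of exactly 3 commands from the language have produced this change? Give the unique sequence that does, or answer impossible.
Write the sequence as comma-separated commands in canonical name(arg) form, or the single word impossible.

t0: joint angles (θ0=270°, θ1=0°)
step 1 (rotate(1, 90)): joint angles (θ0=270°, θ1=90°)
step 2 (rotate(1, 90)): joint angles (θ0=270°, θ1=180°)
step 3 (rotate(1, 90)): joint angles (θ0=270°, θ1=270°)
uniquely the one of 27 3-step routes that fits.

rotate(1, 90), rotate(1, 90), rotate(1, 90)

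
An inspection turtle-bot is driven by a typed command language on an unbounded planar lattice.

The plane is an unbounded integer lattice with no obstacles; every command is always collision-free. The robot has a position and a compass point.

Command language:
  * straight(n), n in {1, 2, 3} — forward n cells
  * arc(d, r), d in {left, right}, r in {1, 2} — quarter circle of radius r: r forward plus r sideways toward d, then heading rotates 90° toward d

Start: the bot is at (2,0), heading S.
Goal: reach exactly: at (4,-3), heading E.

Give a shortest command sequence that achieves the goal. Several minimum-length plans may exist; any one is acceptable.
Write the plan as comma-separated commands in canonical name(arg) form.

begin: at (2,0), heading S
t=1 straight(1) ⇒ at (2,-1), heading S
t=2 arc(left, 2) ⇒ at (4,-3), heading E
shorter routes all fall short; 2 is best.

straight(1), arc(left, 2)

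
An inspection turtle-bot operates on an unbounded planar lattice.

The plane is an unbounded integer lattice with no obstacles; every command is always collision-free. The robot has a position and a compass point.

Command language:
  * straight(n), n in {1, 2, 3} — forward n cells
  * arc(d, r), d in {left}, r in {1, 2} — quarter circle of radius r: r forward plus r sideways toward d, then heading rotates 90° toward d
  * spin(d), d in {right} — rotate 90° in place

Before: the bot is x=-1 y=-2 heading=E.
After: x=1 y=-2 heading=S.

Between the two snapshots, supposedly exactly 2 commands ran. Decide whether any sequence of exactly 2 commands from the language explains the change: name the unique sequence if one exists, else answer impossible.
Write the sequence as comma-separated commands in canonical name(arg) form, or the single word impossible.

key: position moved to (1,-2) AND the heading swung to S — translation plus rotation needed
initial: x=-1 y=-2 heading=E
step 1 (straight(2)): x=1 y=-2 heading=E
step 2 (spin(right)): x=1 y=-2 heading=S
no other 2-command option fits: unique.

straight(2), spin(right)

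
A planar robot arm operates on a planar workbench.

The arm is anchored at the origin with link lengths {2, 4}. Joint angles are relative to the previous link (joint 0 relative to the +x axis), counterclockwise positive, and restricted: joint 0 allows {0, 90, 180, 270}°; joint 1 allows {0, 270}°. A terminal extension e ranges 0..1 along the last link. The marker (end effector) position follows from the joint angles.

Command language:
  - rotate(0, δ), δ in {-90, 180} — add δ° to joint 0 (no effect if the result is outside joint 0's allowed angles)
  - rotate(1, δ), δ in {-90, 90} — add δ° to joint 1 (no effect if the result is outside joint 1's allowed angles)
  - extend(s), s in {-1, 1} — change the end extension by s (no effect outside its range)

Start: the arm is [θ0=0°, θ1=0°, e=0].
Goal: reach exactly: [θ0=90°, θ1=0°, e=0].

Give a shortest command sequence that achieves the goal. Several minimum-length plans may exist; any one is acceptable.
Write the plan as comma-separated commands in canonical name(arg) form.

rotate(0, 180), rotate(0, -90)

from: [θ0=0°, θ1=0°, e=0]
step 1 (rotate(0, 180)): [θ0=180°, θ1=0°, e=0]
step 2 (rotate(0, -90)): [θ0=90°, θ1=0°, e=0]
shorter routes all fall short; 2 is best.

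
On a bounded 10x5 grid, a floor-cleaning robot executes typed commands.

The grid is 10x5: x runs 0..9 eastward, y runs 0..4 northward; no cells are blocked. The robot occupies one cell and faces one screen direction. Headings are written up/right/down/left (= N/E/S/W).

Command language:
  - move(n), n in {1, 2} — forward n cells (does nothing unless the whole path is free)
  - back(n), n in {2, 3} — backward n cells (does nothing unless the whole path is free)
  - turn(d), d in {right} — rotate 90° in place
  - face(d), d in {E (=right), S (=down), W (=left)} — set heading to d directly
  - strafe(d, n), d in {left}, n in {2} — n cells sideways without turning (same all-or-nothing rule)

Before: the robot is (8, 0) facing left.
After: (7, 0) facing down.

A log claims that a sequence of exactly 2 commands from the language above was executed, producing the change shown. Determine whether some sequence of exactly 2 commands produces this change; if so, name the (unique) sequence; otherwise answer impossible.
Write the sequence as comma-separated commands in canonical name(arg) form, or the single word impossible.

key: running face(S) before move(1) would end elsewhere — order is forced
t0: (8, 0) facing left
t=1 move(1) ⇒ (7, 0) facing left
t=2 face(S) ⇒ (7, 0) facing down
no rival 2-sequence matches.

move(1), face(S)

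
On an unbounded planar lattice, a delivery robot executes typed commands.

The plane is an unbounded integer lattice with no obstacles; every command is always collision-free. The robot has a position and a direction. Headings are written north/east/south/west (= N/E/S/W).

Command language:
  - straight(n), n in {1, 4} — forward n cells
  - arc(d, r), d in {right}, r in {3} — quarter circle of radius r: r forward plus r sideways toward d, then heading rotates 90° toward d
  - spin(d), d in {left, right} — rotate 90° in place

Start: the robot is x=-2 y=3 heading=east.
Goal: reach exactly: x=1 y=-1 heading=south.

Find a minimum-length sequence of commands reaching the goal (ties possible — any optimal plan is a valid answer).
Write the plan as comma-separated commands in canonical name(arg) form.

begin: x=-2 y=3 heading=east
[1] after arc(right, 3): x=1 y=0 heading=south
[2] after straight(1): x=1 y=-1 heading=south
minimal: 2 command(s), checked below 2.

arc(right, 3), straight(1)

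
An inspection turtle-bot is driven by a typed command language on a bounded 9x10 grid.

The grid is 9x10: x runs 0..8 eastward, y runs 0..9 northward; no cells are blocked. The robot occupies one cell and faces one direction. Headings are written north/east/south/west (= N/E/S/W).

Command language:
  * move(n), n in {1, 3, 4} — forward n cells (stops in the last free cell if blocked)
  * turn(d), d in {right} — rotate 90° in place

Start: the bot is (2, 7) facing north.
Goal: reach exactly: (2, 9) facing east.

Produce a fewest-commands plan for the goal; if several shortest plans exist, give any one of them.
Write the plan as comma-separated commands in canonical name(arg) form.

move(3), turn(right)

begin: (2, 7) facing north
step 1 (move(3)): (2, 9) facing north
step 2 (turn(right)): (2, 9) facing east
shorter routes all fall short; 2 is best.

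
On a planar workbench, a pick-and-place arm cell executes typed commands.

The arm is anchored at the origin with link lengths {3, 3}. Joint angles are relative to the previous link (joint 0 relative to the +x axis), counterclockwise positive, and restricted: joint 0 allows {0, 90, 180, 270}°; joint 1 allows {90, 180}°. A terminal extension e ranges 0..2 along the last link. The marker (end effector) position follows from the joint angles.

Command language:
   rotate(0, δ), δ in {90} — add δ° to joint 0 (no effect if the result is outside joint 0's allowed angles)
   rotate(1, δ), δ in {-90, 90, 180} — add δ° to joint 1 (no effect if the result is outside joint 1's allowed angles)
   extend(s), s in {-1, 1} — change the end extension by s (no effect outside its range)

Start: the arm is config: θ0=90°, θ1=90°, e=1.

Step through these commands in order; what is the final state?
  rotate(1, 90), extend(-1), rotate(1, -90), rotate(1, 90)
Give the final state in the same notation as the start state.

t0: config: θ0=90°, θ1=90°, e=1
1. rotate(1, 90) → config: θ0=90°, θ1=180°, e=1
2. extend(-1) → config: θ0=90°, θ1=180°, e=0
3. rotate(1, -90) → config: θ0=90°, θ1=90°, e=0
4. rotate(1, 90) → config: θ0=90°, θ1=180°, e=0

config: θ0=90°, θ1=180°, e=0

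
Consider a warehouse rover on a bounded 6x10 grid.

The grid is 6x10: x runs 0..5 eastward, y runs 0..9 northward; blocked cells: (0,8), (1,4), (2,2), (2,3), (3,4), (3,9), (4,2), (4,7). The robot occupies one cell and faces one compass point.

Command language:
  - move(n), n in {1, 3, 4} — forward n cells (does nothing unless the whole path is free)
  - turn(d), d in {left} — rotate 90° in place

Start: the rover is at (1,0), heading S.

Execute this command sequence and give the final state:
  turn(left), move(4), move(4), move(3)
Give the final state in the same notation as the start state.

begin: at (1,0), heading S
t=1 turn(left) ⇒ at (1,0), heading E
t=2 move(4) ⇒ at (5,0), heading E
t=3 move(4) ⇒ at (5,0), heading E
t=4 move(3) ⇒ at (5,0), heading E

at (5,0), heading E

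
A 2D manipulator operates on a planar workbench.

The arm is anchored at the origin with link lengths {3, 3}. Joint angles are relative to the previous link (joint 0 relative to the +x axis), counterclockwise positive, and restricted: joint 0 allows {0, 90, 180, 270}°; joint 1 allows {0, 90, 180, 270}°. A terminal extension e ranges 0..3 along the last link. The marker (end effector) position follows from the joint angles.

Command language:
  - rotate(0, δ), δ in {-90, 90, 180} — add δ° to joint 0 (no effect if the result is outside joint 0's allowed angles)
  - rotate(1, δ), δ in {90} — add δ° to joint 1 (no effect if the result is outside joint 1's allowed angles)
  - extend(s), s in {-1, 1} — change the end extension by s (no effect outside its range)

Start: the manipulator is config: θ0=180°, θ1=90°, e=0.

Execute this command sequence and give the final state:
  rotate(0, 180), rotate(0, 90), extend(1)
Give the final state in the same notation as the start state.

begin: config: θ0=180°, θ1=90°, e=0
[1] after rotate(0, 180): config: θ0=0°, θ1=90°, e=0
[2] after rotate(0, 90): config: θ0=90°, θ1=90°, e=0
[3] after extend(1): config: θ0=90°, θ1=90°, e=1

config: θ0=90°, θ1=90°, e=1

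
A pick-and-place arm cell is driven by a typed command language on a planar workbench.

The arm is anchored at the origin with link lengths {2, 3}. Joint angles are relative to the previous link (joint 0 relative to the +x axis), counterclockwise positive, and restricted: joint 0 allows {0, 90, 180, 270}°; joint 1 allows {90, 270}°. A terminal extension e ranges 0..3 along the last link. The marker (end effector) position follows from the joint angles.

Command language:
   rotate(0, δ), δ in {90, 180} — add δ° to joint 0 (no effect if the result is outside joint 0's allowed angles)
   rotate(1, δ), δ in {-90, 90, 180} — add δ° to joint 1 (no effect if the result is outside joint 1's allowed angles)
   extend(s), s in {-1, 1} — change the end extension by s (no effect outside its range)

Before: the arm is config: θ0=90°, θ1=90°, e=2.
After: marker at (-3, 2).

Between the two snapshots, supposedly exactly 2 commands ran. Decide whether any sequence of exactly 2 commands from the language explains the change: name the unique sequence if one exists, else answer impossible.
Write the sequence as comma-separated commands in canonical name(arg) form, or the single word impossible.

from: config: θ0=90°, θ1=90°, e=2
1. extend(-1) → config: θ0=90°, θ1=90°, e=1
2. extend(-1) → config: θ0=90°, θ1=90°, e=0
no rival 2-sequence matches.

extend(-1), extend(-1)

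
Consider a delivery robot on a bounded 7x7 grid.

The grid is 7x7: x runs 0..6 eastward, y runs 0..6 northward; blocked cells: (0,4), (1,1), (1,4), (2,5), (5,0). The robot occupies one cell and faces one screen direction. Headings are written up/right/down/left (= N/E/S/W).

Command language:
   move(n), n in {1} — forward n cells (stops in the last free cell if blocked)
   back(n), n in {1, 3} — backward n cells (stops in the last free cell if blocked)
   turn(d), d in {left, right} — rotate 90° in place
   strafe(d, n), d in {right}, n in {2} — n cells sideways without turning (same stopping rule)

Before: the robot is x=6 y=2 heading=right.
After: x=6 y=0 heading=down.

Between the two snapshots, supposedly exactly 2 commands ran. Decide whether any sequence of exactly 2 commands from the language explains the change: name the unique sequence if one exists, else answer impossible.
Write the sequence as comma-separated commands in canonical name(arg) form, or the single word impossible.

strafe(right, 2), turn(right)

key: order matters: swapping strafe(right, 2) and turn(right) lands elsewhere
from: x=6 y=2 heading=right
[1] after strafe(right, 2): x=6 y=0 heading=right
[2] after turn(right): x=6 y=0 heading=down
uniquely the one of 36 2-step routes that fits.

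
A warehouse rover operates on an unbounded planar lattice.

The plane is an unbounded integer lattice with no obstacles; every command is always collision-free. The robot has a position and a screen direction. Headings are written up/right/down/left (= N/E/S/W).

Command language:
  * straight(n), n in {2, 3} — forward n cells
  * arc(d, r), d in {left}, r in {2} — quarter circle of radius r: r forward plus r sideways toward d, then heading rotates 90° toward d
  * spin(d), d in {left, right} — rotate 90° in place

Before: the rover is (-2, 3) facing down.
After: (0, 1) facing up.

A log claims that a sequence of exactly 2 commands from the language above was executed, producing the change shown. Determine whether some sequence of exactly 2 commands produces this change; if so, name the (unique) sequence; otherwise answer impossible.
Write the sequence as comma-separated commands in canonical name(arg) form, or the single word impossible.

key: position moved to (0,1) AND the heading swung to N — translation plus rotation needed
from: (-2, 3) facing down
step 1 (arc(left, 2)): (0, 1) facing right
step 2 (spin(left)): (0, 1) facing up
all 25 alternatives checked — unique.

arc(left, 2), spin(left)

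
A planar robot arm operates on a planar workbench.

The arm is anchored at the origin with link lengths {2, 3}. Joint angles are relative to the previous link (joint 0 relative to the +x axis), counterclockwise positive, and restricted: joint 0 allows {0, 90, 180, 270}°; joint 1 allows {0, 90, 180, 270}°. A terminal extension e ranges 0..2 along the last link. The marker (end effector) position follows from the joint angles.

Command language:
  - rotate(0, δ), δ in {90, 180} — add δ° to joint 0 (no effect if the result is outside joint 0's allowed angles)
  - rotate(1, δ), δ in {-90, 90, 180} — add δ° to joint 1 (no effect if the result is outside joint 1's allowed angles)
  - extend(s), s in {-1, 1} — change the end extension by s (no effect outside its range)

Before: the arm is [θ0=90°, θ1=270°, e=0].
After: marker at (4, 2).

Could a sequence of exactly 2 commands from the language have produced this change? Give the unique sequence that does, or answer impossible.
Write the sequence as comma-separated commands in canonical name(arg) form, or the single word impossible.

extend(-1), extend(1)

key: order matters: swapping extend(-1) and extend(1) lands elsewhere
start: [θ0=90°, θ1=270°, e=0]
t=1 extend(-1) ⇒ [θ0=90°, θ1=270°, e=0]
t=2 extend(1) ⇒ [θ0=90°, θ1=270°, e=1]
no rival 2-sequence matches.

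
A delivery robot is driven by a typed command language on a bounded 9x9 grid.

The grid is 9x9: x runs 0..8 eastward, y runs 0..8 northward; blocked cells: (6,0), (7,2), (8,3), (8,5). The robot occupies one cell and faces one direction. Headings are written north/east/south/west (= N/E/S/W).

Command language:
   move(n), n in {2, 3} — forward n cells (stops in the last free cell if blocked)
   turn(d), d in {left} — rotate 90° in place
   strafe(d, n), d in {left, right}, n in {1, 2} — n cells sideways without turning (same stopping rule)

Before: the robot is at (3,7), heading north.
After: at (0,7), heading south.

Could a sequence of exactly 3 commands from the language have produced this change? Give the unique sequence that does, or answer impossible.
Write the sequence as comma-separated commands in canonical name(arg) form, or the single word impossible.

turn(left), move(3), turn(left)

key: position moved to (0,7) AND the heading swung to S — translation plus rotation needed
initial: at (3,7), heading north
t=1 turn(left) ⇒ at (3,7), heading west
t=2 move(3) ⇒ at (0,7), heading west
t=3 turn(left) ⇒ at (0,7), heading south
no other 3-command option fits: unique.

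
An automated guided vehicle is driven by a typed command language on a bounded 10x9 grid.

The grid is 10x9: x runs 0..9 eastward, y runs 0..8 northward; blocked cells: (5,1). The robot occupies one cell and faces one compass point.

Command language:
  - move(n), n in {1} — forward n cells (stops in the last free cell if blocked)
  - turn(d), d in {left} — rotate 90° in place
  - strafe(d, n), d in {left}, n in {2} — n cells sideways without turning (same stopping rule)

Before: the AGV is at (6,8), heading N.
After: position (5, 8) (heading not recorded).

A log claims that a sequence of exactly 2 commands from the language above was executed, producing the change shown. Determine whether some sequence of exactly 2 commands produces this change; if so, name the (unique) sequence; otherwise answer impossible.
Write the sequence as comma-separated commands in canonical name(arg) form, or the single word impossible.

turn(left), move(1)

key: order matters: swapping turn(left) and move(1) lands elsewhere
initial: at (6,8), heading N
step 1 (turn(left)): at (6,8), heading W
step 2 (move(1)): at (5,8), heading W
uniquely the one of 9 2-step routes that fits.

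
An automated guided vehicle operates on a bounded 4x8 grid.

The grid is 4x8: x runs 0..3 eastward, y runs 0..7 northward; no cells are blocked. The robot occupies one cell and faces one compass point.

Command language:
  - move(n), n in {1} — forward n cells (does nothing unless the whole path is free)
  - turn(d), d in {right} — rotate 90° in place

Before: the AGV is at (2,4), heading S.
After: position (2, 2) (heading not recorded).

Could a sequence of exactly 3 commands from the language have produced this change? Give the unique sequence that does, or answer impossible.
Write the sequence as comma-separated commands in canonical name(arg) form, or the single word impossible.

key: running turn(right) before move(1) would end elsewhere — order is forced
initial: at (2,4), heading S
1. move(1) → at (2,3), heading S
2. move(1) → at (2,2), heading S
3. turn(right) → at (2,2), heading W
uniquely the one of 8 3-step routes that fits.

move(1), move(1), turn(right)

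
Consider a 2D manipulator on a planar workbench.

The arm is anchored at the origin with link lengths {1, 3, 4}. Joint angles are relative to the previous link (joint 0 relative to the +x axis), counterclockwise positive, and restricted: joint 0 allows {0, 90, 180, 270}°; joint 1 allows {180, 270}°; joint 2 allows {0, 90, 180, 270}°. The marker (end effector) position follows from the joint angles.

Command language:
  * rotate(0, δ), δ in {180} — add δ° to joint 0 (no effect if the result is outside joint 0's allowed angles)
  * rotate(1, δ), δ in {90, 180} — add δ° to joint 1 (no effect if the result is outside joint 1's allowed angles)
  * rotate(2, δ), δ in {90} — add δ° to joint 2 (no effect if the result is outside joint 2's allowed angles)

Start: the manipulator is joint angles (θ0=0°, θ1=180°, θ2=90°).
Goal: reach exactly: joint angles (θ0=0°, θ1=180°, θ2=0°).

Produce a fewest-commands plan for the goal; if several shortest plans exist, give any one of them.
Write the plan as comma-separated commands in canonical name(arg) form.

rotate(2, 90), rotate(2, 90), rotate(2, 90)

t0: joint angles (θ0=0°, θ1=180°, θ2=90°)
[1] after rotate(2, 90): joint angles (θ0=0°, θ1=180°, θ2=180°)
[2] after rotate(2, 90): joint angles (θ0=0°, θ1=180°, θ2=270°)
[3] after rotate(2, 90): joint angles (θ0=0°, θ1=180°, θ2=0°)
minimal: 3 command(s), checked below 3.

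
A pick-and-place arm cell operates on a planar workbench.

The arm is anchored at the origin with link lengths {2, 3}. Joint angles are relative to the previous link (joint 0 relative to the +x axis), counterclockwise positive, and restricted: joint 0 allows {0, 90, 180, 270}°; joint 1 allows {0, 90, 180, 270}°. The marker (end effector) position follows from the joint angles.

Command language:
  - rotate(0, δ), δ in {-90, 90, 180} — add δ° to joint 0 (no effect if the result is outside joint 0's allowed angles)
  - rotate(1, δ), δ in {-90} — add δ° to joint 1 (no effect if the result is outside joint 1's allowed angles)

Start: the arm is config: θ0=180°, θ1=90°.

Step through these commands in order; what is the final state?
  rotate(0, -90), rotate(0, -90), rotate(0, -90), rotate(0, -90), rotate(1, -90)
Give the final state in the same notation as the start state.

initial: config: θ0=180°, θ1=90°
t=1 rotate(0, -90) ⇒ config: θ0=90°, θ1=90°
t=2 rotate(0, -90) ⇒ config: θ0=0°, θ1=90°
t=3 rotate(0, -90) ⇒ config: θ0=270°, θ1=90°
t=4 rotate(0, -90) ⇒ config: θ0=180°, θ1=90°
t=5 rotate(1, -90) ⇒ config: θ0=180°, θ1=0°

config: θ0=180°, θ1=0°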